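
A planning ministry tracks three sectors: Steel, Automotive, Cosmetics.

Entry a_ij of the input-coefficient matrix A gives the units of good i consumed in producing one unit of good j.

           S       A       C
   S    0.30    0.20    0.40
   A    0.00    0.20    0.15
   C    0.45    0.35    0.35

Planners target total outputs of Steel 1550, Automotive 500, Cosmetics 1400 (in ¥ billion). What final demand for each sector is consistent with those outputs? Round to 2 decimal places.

I − A =
  [   0.70    -0.20    -0.40]
  [   0.00     0.80    -0.15]
  [  -0.45    -0.35     0.65]
d = (I − A) x:
  d_S = (+0.70)·1550 + (-0.20)·500 + (-0.40)·1400 = 425.00
  d_A = (+0.00)·1550 + (+0.80)·500 + (-0.15)·1400 = 190.00
  d_C = (-0.45)·1550 + (-0.35)·500 + (+0.65)·1400 = 37.50

d_S = 425.00, d_A = 190.00, d_C = 37.50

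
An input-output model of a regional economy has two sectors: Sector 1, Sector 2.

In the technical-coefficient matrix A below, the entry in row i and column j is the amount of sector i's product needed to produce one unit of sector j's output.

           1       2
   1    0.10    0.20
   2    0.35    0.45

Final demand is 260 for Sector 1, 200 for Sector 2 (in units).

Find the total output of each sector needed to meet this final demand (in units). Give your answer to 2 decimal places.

x_1 = 430.59, x_2 = 637.65

I − A =
  [   0.90    -0.20]
  [  -0.35     0.55]
det(I−A) = (0.90)(0.55) − (-0.20)(-0.35) = 0.4250
adj(I−A) = [[0.55, 0.20], [0.35, 0.90]]
(I − A)⁻¹ = adj(I−A) / det(I−A) ≈
  [   1.2941     0.4706]
  [   0.8235     2.1176]
x = (I − A)⁻¹ d = adj(I−A)·d / det(I−A), with det(I−A) = 0.4250:
  x_1 = (0.55·260 + 0.20·200) / 0.4250 = 183.00 / 0.4250 ≈ 430.59
  x_2 = (0.35·260 + 0.90·200) / 0.4250 = 271.00 / 0.4250 ≈ 637.65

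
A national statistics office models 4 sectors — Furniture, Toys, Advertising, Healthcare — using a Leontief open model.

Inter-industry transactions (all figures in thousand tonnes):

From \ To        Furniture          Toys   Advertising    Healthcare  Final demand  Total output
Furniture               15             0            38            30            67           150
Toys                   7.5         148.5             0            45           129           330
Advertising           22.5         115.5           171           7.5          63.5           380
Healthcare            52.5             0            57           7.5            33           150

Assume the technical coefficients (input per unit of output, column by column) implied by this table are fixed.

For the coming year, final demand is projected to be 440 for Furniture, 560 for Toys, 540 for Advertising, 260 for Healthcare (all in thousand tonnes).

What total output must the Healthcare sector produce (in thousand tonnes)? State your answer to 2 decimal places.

Technical coefficients a_ij = z_ij / X_j:
  a_FF = 15/150 = 0.10, a_TF = 7.5/150 = 0.05, a_AF = 22.5/150 = 0.15, a_HF = 52.5/150 = 0.35
  a_FT = 0/330 = 0.00, a_TT = 148.5/330 = 0.45, a_AT = 115.5/330 = 0.35, a_HT = 0/330 = 0.00
  a_FA = 38/380 = 0.10, a_TA = 0/380 = 0.00, a_AA = 171/380 = 0.45, a_HA = 57/380 = 0.15
  a_FH = 30/150 = 0.20, a_TH = 45/150 = 0.30, a_AH = 7.5/150 = 0.05, a_HH = 7.5/150 = 0.05
I − A =
  [   0.90     0.00    -0.10    -0.20]
  [  -0.05     0.55     0.00    -0.30]
  [  -0.15    -0.35     0.55    -0.05]
  [  -0.35     0.00    -0.15     0.95]
Compute the cofactors C_ij = (−1)^(i+j)·(3×3 minor ij) of I−A; the adjugate is their transpose:
adj(I−A) = Cᵀ =
  [ 0.267500   0.043750   0.068750   0.073750]
  [ 0.090250   0.404500   0.057250   0.149750]
  [ 0.141375   0.274750   0.431750   0.139250]
  [ 0.120875   0.059500   0.093500   0.262250]
det(I−A) = Σ_j (I−A)_1j·C_1j = (0.90)(0.267500) + (0.00)(0.090250) + (-0.10)(0.141375) + (-0.20)(0.120875) = 0.2024375
(I − A)⁻¹ = adj(I−A) / det(I−A) ≈
  [   1.3214     0.2161     0.3396     0.3643]
  [   0.4458     1.9981     0.2828     0.7397]
  [   0.6984     1.3572     2.1328     0.6879]
  [   0.5971     0.2939     0.4619     1.2955]
x = (I − A)⁻¹ d = adj(I−A)·d / det(I−A), with det(I−A) = 0.2024375:
  x_F = (0.267500·440 + 0.043750·560 + 0.068750·540 + 0.073750·260) / 0.2024375 = 198.50 / 0.2024375 ≈ 980.55
  x_T = (0.090250·440 + 0.404500·560 + 0.057250·540 + 0.149750·260) / 0.2024375 = 336.08 / 0.2024375 ≈ 1660.17
  x_A = (0.141375·440 + 0.274750·560 + 0.431750·540 + 0.139250·260) / 0.2024375 = 485.415 / 0.2024375 ≈ 2397.85
  x_H = (0.120875·440 + 0.059500·560 + 0.093500·540 + 0.262250·260) / 0.2024375 = 205.18 / 0.2024375 ≈ 1013.55

x_H = 1013.55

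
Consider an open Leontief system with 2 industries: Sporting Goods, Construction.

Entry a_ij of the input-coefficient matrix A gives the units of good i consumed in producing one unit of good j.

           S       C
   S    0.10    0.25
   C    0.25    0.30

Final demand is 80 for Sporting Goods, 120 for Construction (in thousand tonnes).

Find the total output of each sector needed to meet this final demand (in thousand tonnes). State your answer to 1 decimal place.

x_S = 151.5, x_C = 225.6

I − A =
  [   0.90    -0.25]
  [  -0.25     0.70]
det(I−A) = (0.90)(0.70) − (-0.25)(-0.25) = 0.5675
adj(I−A) = [[0.70, 0.25], [0.25, 0.90]]
(I − A)⁻¹ = adj(I−A) / det(I−A) ≈
  [   1.2335     0.4405]
  [   0.4405     1.5859]
x = (I − A)⁻¹ d = adj(I−A)·d / det(I−A), with det(I−A) = 0.5675:
  x_S = (0.70·80 + 0.25·120) / 0.5675 = 86.00 / 0.5675 ≈ 151.5
  x_C = (0.25·80 + 0.90·120) / 0.5675 = 128.00 / 0.5675 ≈ 225.6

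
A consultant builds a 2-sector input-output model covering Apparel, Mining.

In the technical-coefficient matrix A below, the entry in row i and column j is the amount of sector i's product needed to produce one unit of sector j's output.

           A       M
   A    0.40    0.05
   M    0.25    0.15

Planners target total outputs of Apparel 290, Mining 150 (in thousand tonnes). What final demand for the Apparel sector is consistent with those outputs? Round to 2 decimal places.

I − A =
  [   0.60    -0.05]
  [  -0.25     0.85]
d = (I − A) x:
  d_A = (+0.60)·290 + (-0.05)·150 = 166.50
  d_M = (-0.25)·290 + (+0.85)·150 = 55.00

d_A = 166.50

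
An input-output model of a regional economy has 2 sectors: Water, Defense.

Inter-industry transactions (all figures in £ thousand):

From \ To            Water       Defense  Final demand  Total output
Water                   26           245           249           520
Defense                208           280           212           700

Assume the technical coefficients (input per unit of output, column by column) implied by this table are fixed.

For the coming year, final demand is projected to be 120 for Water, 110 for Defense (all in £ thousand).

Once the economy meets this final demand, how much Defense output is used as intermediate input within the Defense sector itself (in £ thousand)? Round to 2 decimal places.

Technical coefficients a_ij = z_ij / X_j:
  a_11 = 26/520 = 0.05, a_21 = 208/520 = 0.40
  a_12 = 245/700 = 0.35, a_22 = 280/700 = 0.40
I − A =
  [   0.95    -0.35]
  [  -0.40     0.60]
det(I−A) = (0.95)(0.60) − (-0.35)(-0.40) = 0.4300
adj(I−A) = [[0.60, 0.35], [0.40, 0.95]]
(I − A)⁻¹ = adj(I−A) / det(I−A) ≈
  [   1.3953     0.8140]
  [   0.9302     2.2093]
First solve x = (I − A)⁻¹ d = adj(I−A)·d / det(I−A); in particular x_2 = (0.40·120 + 0.95·110) / 0.4300 = 152.50 / 0.4300 ≈ 354.6512.
Intermediate flow from 2 to 2: z_22 = a_22 · x_2 = 0.40 × 152.50 / 0.4300 = 61.00 / 0.4300 ≈ 141.86.

z_22 = 141.86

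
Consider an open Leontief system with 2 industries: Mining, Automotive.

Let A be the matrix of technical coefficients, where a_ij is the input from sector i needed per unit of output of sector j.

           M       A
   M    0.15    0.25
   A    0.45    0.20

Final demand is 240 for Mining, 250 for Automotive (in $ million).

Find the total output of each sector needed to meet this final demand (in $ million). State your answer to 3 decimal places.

x_M = 448.458, x_A = 564.758

I − A =
  [   0.85    -0.25]
  [  -0.45     0.80]
det(I−A) = (0.85)(0.80) − (-0.25)(-0.45) = 0.5675
adj(I−A) = [[0.80, 0.25], [0.45, 0.85]]
(I − A)⁻¹ = adj(I−A) / det(I−A) ≈
  [   1.4097     0.4405]
  [   0.7930     1.4978]
x = (I − A)⁻¹ d = adj(I−A)·d / det(I−A), with det(I−A) = 0.5675:
  x_M = (0.80·240 + 0.25·250) / 0.5675 = 254.50 / 0.5675 ≈ 448.458
  x_A = (0.45·240 + 0.85·250) / 0.5675 = 320.50 / 0.5675 ≈ 564.758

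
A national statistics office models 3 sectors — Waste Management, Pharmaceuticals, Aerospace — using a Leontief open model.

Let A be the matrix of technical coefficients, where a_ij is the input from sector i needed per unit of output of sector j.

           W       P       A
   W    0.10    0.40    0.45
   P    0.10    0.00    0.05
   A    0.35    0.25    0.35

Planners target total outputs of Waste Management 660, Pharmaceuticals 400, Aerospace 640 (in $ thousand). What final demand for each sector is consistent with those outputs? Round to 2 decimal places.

I − A =
  [   0.90    -0.40    -0.45]
  [  -0.10     1.00    -0.05]
  [  -0.35    -0.25     0.65]
d = (I − A) x:
  d_W = (+0.90)·660 + (-0.40)·400 + (-0.45)·640 = 146.00
  d_P = (-0.10)·660 + (+1.00)·400 + (-0.05)·640 = 302.00
  d_A = (-0.35)·660 + (-0.25)·400 + (+0.65)·640 = 85.00

d_W = 146.00, d_P = 302.00, d_A = 85.00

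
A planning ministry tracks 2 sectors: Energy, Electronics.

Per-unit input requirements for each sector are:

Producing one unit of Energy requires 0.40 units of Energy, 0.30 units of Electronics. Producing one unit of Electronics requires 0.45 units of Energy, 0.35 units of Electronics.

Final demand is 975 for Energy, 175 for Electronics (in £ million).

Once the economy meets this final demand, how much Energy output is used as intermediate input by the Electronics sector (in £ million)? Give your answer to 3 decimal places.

z_12 = 701.471

I − A =
  [   0.60    -0.45]
  [  -0.30     0.65]
det(I−A) = (0.60)(0.65) − (-0.45)(-0.30) = 0.2550
adj(I−A) = [[0.65, 0.45], [0.30, 0.60]]
(I − A)⁻¹ = adj(I−A) / det(I−A) ≈
  [   2.5490     1.7647]
  [   1.1765     2.3529]
First solve x = (I − A)⁻¹ d = adj(I−A)·d / det(I−A); in particular x_2 = (0.30·975 + 0.60·175) / 0.2550 = 397.50 / 0.2550 ≈ 1558.82353.
Intermediate flow from 1 to 2: z_12 = a_12 · x_2 = 0.45 × 397.50 / 0.2550 = 178.875 / 0.2550 ≈ 701.471.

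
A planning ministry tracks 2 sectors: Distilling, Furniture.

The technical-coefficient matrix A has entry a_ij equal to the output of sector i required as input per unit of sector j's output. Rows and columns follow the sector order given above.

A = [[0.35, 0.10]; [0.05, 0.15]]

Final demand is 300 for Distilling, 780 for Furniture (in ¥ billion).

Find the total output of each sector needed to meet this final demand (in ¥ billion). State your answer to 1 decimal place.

x_1 = 608.2, x_2 = 953.4

I − A =
  [   0.65    -0.10]
  [  -0.05     0.85]
det(I−A) = (0.65)(0.85) − (-0.10)(-0.05) = 0.5475
adj(I−A) = [[0.85, 0.10], [0.05, 0.65]]
(I − A)⁻¹ = adj(I−A) / det(I−A) ≈
  [   1.5525     0.1826]
  [   0.0913     1.1872]
x = (I − A)⁻¹ d = adj(I−A)·d / det(I−A), with det(I−A) = 0.5475:
  x_1 = (0.85·300 + 0.10·780) / 0.5475 = 333.00 / 0.5475 ≈ 608.2
  x_2 = (0.05·300 + 0.65·780) / 0.5475 = 522.00 / 0.5475 ≈ 953.4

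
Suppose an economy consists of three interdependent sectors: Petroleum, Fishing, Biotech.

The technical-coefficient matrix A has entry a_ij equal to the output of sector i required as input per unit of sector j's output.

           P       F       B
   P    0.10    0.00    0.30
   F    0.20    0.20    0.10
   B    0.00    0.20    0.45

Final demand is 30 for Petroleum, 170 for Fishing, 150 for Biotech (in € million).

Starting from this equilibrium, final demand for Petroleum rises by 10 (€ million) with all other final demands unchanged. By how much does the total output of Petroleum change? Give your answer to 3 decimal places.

I − A =
  [   0.90     0.00    -0.30]
  [  -0.20     0.80    -0.10]
  [   0.00    -0.20     0.55]
Cofactors of I−A, C_ij = (−1)^(i+j)·(minor ij) (rows/columns in the sector order above):
  C_11 = (0.80)(0.55) − (-0.10)(-0.20) = 0.4200
  C_12 = −[(-0.20)(0.55) − (-0.10)(0.00)] = 0.1100
  C_13 = (-0.20)(-0.20) − (0.80)(0.00) = 0.0400
  C_21 = −[(0.00)(0.55) − (-0.30)(-0.20)] = 0.0600
  C_22 = (0.90)(0.55) − (-0.30)(0.00) = 0.4950
  C_23 = −[(0.90)(-0.20) − (0.00)(0.00)] = 0.1800
  C_31 = (0.00)(-0.10) − (-0.30)(0.80) = 0.2400
  C_32 = −[(0.90)(-0.10) − (-0.30)(-0.20)] = 0.1500
  C_33 = (0.90)(0.80) − (0.00)(-0.20) = 0.7200
det(I−A) = Σ_j (I−A)_1j·C_1j = (0.90)(0.4200) + (0.00)(0.1100) + (-0.30)(0.0400) = 0.3660
adj(I−A) = Cᵀ =
  [ 0.4200   0.0600   0.2400]
  [ 0.1100   0.4950   0.1500]
  [ 0.0400   0.1800   0.7200]
(I − A)⁻¹ = adj(I−A) / det(I−A) ≈
  [   1.1475     0.1639     0.6557]
  [   0.3005     1.3525     0.4098]
  [   0.1093     0.4918     1.9672]
Δx = (I − A)⁻¹ Δd with Δd having +10 in the Petroleum component and 0 elsewhere.
So Δx_P = L_PP · (+10), where L_PP = adj(I−A)_PP / det(I−A) = 0.4200 / 0.3660.
Δx_P = 0.4200 × (+10) / 0.3660 = 4.20 / 0.3660 ≈ 11.475.

Δx_P = 11.475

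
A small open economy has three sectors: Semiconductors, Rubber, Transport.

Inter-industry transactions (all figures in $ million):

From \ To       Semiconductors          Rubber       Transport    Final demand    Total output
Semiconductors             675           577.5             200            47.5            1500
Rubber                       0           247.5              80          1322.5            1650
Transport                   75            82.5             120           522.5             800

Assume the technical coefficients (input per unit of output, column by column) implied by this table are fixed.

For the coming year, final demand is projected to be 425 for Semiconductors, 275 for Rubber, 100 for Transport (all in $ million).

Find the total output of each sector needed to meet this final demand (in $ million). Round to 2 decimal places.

Technical coefficients a_ij = z_ij / X_j:
  a_11 = 675/1500 = 0.45, a_21 = 0/1500 = 0.00, a_31 = 75/1500 = 0.05
  a_12 = 577.5/1650 = 0.35, a_22 = 247.5/1650 = 0.15, a_32 = 82.5/1650 = 0.05
  a_13 = 200/800 = 0.25, a_23 = 80/800 = 0.10, a_33 = 120/800 = 0.15
I − A =
  [   0.55    -0.35    -0.25]
  [   0.00     0.85    -0.10]
  [  -0.05    -0.05     0.85]
Cofactors of I−A, C_ij = (−1)^(i+j)·(minor ij) (rows/columns in the sector order above):
  C_11 = (0.85)(0.85) − (-0.10)(-0.05) = 0.7175
  C_12 = −[(0.00)(0.85) − (-0.10)(-0.05)] = 0.0050
  C_13 = (0.00)(-0.05) − (0.85)(-0.05) = 0.0425
  C_21 = −[(-0.35)(0.85) − (-0.25)(-0.05)] = 0.3100
  C_22 = (0.55)(0.85) − (-0.25)(-0.05) = 0.4550
  C_23 = −[(0.55)(-0.05) − (-0.35)(-0.05)] = 0.0450
  C_31 = (-0.35)(-0.10) − (-0.25)(0.85) = 0.2475
  C_32 = −[(0.55)(-0.10) − (-0.25)(0.00)] = 0.0550
  C_33 = (0.55)(0.85) − (-0.35)(0.00) = 0.4675
det(I−A) = Σ_j (I−A)_1j·C_1j = (0.55)(0.7175) + (-0.35)(0.0050) + (-0.25)(0.0425) = 0.38225
adj(I−A) = Cᵀ =
  [ 0.7175   0.3100   0.2475]
  [ 0.0050   0.4550   0.0550]
  [ 0.0425   0.0450   0.4675]
(I − A)⁻¹ = adj(I−A) / det(I−A) ≈
  [   1.8770     0.8110     0.6475]
  [   0.0131     1.1903     0.1439]
  [   0.1112     0.1177     1.2230]
x = (I − A)⁻¹ d = adj(I−A)·d / det(I−A), with det(I−A) = 0.38225:
  x_1 = (0.7175·425 + 0.3100·275 + 0.2475·100) / 0.38225 = 414.9375 / 0.38225 ≈ 1085.51
  x_2 = (0.0050·425 + 0.4550·275 + 0.0550·100) / 0.38225 = 132.75 / 0.38225 ≈ 347.29
  x_3 = (0.0425·425 + 0.0450·275 + 0.4675·100) / 0.38225 = 77.1875 / 0.38225 ≈ 201.93

x_1 = 1085.51, x_2 = 347.29, x_3 = 201.93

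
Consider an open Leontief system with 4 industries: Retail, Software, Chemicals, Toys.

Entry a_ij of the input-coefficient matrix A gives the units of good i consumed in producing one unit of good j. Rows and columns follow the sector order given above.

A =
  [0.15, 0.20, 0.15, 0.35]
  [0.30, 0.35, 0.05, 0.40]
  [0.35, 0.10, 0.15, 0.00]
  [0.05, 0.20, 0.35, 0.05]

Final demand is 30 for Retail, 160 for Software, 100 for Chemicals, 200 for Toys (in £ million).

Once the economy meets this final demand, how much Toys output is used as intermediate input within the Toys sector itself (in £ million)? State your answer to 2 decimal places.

I − A =
  [   0.85    -0.20    -0.15    -0.35]
  [  -0.30     0.65    -0.05    -0.40]
  [  -0.35    -0.10     0.85     0.00]
  [  -0.05    -0.20    -0.35     0.95]
Compute the cofactors C_ij = (−1)^(i+j)·(3×3 minor ij) of I−A; the adjugate is their transpose:
adj(I−A) = Cᵀ =
  [ 0.438125   0.247500   0.201250   0.265625]
  [ 0.324875   0.578750   0.241000   0.363375]
  [ 0.218625   0.170000   0.363500   0.152125]
  [ 0.172000   0.197500   0.195250   0.372250]
det(I−A) = Σ_j (I−A)_1j·C_1j = (0.85)(0.438125) + (-0.20)(0.324875) + (-0.15)(0.218625) + (-0.35)(0.172000) = 0.2144375
(I − A)⁻¹ = adj(I−A) / det(I−A) ≈
  [   2.0431     1.1542     0.9385     1.2387]
  [   1.5150     2.6989     1.1239     1.6945]
  [   1.0195     0.7928     1.6951     0.7094]
  [   0.8021     0.9210     0.9105     1.7359]
First solve x = (I − A)⁻¹ d = adj(I−A)·d / det(I−A); in particular x_4 = (0.172000·30 + 0.197500·160 + 0.195250·100 + 0.372250·200) / 0.2144375 = 130.735 / 0.2144375 ≈ 609.6648.
Intermediate flow from 4 to 4: z_44 = a_44 · x_4 = 0.05 × 130.735 / 0.2144375 = 6.53675 / 0.2144375 ≈ 30.48.

z_44 = 30.48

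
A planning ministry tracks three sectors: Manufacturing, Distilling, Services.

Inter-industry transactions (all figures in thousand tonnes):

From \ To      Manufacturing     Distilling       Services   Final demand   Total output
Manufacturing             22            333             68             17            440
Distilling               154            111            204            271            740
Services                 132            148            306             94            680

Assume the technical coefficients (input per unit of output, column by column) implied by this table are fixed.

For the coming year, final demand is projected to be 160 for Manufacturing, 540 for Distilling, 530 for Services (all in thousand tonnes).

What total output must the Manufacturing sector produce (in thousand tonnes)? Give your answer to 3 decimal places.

x_M = 1434.066

Technical coefficients a_ij = z_ij / X_j:
  a_MM = 22/440 = 0.05, a_DM = 154/440 = 0.35, a_SM = 132/440 = 0.30
  a_MD = 333/740 = 0.45, a_DD = 111/740 = 0.15, a_SD = 148/740 = 0.20
  a_MS = 68/680 = 0.10, a_DS = 204/680 = 0.30, a_SS = 306/680 = 0.45
I − A =
  [   0.95    -0.45    -0.10]
  [  -0.35     0.85    -0.30]
  [  -0.30    -0.20     0.55]
Cofactors of I−A, C_ij = (−1)^(i+j)·(minor ij) (rows/columns in the sector order above):
  C_11 = (0.85)(0.55) − (-0.30)(-0.20) = 0.4075
  C_12 = −[(-0.35)(0.55) − (-0.30)(-0.30)] = 0.2825
  C_13 = (-0.35)(-0.20) − (0.85)(-0.30) = 0.3250
  C_21 = −[(-0.45)(0.55) − (-0.10)(-0.20)] = 0.2675
  C_22 = (0.95)(0.55) − (-0.10)(-0.30) = 0.4925
  C_23 = −[(0.95)(-0.20) − (-0.45)(-0.30)] = 0.3250
  C_31 = (-0.45)(-0.30) − (-0.10)(0.85) = 0.2200
  C_32 = −[(0.95)(-0.30) − (-0.10)(-0.35)] = 0.3200
  C_33 = (0.95)(0.85) − (-0.45)(-0.35) = 0.6500
det(I−A) = Σ_j (I−A)_1j·C_1j = (0.95)(0.4075) + (-0.45)(0.2825) + (-0.10)(0.3250) = 0.2275
adj(I−A) = Cᵀ =
  [ 0.4075   0.2675   0.2200]
  [ 0.2825   0.4925   0.3200]
  [ 0.3250   0.3250   0.6500]
(I − A)⁻¹ = adj(I−A) / det(I−A) ≈
  [   1.7912     1.1758     0.9670]
  [   1.2418     2.1648     1.4066]
  [   1.4286     1.4286     2.8571]
x = (I − A)⁻¹ d = adj(I−A)·d / det(I−A), with det(I−A) = 0.2275:
  x_M = (0.4075·160 + 0.2675·540 + 0.2200·530) / 0.2275 = 326.25 / 0.2275 ≈ 1434.066
  x_D = (0.2825·160 + 0.4925·540 + 0.3200·530) / 0.2275 = 480.75 / 0.2275 ≈ 2113.187
  x_S = (0.3250·160 + 0.3250·540 + 0.6500·530) / 0.2275 = 572.00 / 0.2275 ≈ 2514.286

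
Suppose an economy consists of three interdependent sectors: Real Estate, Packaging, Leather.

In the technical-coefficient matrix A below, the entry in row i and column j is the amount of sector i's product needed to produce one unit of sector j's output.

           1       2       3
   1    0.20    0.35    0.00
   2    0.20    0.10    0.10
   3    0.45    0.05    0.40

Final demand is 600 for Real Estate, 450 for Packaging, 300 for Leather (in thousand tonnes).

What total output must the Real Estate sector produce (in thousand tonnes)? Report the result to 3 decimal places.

x_1 = 1150.574

I − A =
  [   0.80    -0.35     0.00]
  [  -0.20     0.90    -0.10]
  [  -0.45    -0.05     0.60]
Cofactors of I−A, C_ij = (−1)^(i+j)·(minor ij) (rows/columns in the sector order above):
  C_11 = (0.90)(0.60) − (-0.10)(-0.05) = 0.5350
  C_12 = −[(-0.20)(0.60) − (-0.10)(-0.45)] = 0.1650
  C_13 = (-0.20)(-0.05) − (0.90)(-0.45) = 0.4150
  C_21 = −[(-0.35)(0.60) − (0.00)(-0.05)] = 0.2100
  C_22 = (0.80)(0.60) − (0.00)(-0.45) = 0.4800
  C_23 = −[(0.80)(-0.05) − (-0.35)(-0.45)] = 0.1975
  C_31 = (-0.35)(-0.10) − (0.00)(0.90) = 0.0350
  C_32 = −[(0.80)(-0.10) − (0.00)(-0.20)] = 0.0800
  C_33 = (0.80)(0.90) − (-0.35)(-0.20) = 0.6500
det(I−A) = Σ_j (I−A)_1j·C_1j = (0.80)(0.5350) + (-0.35)(0.1650) + (0.00)(0.4150) = 0.37025
adj(I−A) = Cᵀ =
  [ 0.5350   0.2100   0.0350]
  [ 0.1650   0.4800   0.0800]
  [ 0.4150   0.1975   0.6500]
(I − A)⁻¹ = adj(I−A) / det(I−A) ≈
  [   1.4450     0.5672     0.0945]
  [   0.4456     1.2964     0.2161]
  [   1.1209     0.5334     1.7556]
x = (I − A)⁻¹ d = adj(I−A)·d / det(I−A), with det(I−A) = 0.37025:
  x_1 = (0.5350·600 + 0.2100·450 + 0.0350·300) / 0.37025 = 426.00 / 0.37025 ≈ 1150.574
  x_2 = (0.1650·600 + 0.4800·450 + 0.0800·300) / 0.37025 = 339.00 / 0.37025 ≈ 915.598
  x_3 = (0.4150·600 + 0.1975·450 + 0.6500·300) / 0.37025 = 532.875 / 0.37025 ≈ 1439.230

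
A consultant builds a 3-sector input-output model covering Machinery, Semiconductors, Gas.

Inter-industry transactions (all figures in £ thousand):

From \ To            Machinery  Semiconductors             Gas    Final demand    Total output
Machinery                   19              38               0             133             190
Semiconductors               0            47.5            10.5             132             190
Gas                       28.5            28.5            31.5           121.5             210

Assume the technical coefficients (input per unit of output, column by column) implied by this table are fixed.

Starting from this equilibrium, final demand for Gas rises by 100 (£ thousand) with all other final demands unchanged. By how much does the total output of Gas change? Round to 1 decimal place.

Technical coefficients a_ij = z_ij / X_j:
  a_MM = 19/190 = 0.10, a_SM = 0/190 = 0.00, a_GM = 28.5/190 = 0.15
  a_MS = 38/190 = 0.20, a_SS = 47.5/190 = 0.25, a_GS = 28.5/190 = 0.15
  a_MG = 0/210 = 0.00, a_SG = 10.5/210 = 0.05, a_GG = 31.5/210 = 0.15
I − A =
  [   0.90    -0.20     0.00]
  [   0.00     0.75    -0.05]
  [  -0.15    -0.15     0.85]
Cofactors of I−A, C_ij = (−1)^(i+j)·(minor ij) (rows/columns in the sector order above):
  C_11 = (0.75)(0.85) − (-0.05)(-0.15) = 0.6300
  C_12 = −[(0.00)(0.85) − (-0.05)(-0.15)] = 0.0075
  C_13 = (0.00)(-0.15) − (0.75)(-0.15) = 0.1125
  C_21 = −[(-0.20)(0.85) − (0.00)(-0.15)] = 0.1700
  C_22 = (0.90)(0.85) − (0.00)(-0.15) = 0.7650
  C_23 = −[(0.90)(-0.15) − (-0.20)(-0.15)] = 0.1650
  C_31 = (-0.20)(-0.05) − (0.00)(0.75) = 0.0100
  C_32 = −[(0.90)(-0.05) − (0.00)(0.00)] = 0.0450
  C_33 = (0.90)(0.75) − (-0.20)(0.00) = 0.6750
det(I−A) = Σ_j (I−A)_1j·C_1j = (0.90)(0.6300) + (-0.20)(0.0075) + (0.00)(0.1125) = 0.5655
adj(I−A) = Cᵀ =
  [ 0.6300   0.1700   0.0100]
  [ 0.0075   0.7650   0.0450]
  [ 0.1125   0.1650   0.6750]
(I − A)⁻¹ = adj(I−A) / det(I−A) ≈
  [   1.1141     0.3006     0.0177]
  [   0.0133     1.3528     0.0796]
  [   0.1989     0.2918     1.1936]
Δx = (I − A)⁻¹ Δd with Δd having +100 in the Gas component and 0 elsewhere.
So Δx_G = L_GG · (+100), where L_GG = adj(I−A)_GG / det(I−A) = 0.6750 / 0.5655.
Δx_G = 0.6750 × (+100) / 0.5655 = 67.50 / 0.5655 ≈ 119.4.

Δx_G = 119.4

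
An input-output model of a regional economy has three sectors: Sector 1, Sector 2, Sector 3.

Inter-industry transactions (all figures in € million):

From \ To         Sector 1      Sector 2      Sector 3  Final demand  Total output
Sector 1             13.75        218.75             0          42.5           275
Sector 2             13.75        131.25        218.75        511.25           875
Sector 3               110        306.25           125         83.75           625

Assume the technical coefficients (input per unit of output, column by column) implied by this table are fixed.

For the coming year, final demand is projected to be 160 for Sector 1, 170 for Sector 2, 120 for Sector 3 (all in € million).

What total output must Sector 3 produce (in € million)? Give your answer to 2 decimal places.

x_3 = 466.60

Technical coefficients a_ij = z_ij / X_j:
  a_11 = 13.75/275 = 0.05, a_21 = 13.75/275 = 0.05, a_31 = 110/275 = 0.40
  a_12 = 218.75/875 = 0.25, a_22 = 131.25/875 = 0.15, a_32 = 306.25/875 = 0.35
  a_13 = 0/625 = 0.00, a_23 = 218.75/625 = 0.35, a_33 = 125/625 = 0.20
I − A =
  [   0.95    -0.25     0.00]
  [  -0.05     0.85    -0.35]
  [  -0.40    -0.35     0.80]
Cofactors of I−A, C_ij = (−1)^(i+j)·(minor ij) (rows/columns in the sector order above):
  C_11 = (0.85)(0.80) − (-0.35)(-0.35) = 0.5575
  C_12 = −[(-0.05)(0.80) − (-0.35)(-0.40)] = 0.1800
  C_13 = (-0.05)(-0.35) − (0.85)(-0.40) = 0.3575
  C_21 = −[(-0.25)(0.80) − (0.00)(-0.35)] = 0.2000
  C_22 = (0.95)(0.80) − (0.00)(-0.40) = 0.7600
  C_23 = −[(0.95)(-0.35) − (-0.25)(-0.40)] = 0.4325
  C_31 = (-0.25)(-0.35) − (0.00)(0.85) = 0.0875
  C_32 = −[(0.95)(-0.35) − (0.00)(-0.05)] = 0.3325
  C_33 = (0.95)(0.85) − (-0.25)(-0.05) = 0.7950
det(I−A) = Σ_j (I−A)_1j·C_1j = (0.95)(0.5575) + (-0.25)(0.1800) + (0.00)(0.3575) = 0.484625
adj(I−A) = Cᵀ =
  [ 0.5575   0.2000   0.0875]
  [ 0.1800   0.7600   0.3325]
  [ 0.3575   0.4325   0.7950]
(I − A)⁻¹ = adj(I−A) / det(I−A) ≈
  [   1.1504     0.4127     0.1806]
  [   0.3714     1.5682     0.6861]
  [   0.7377     0.8924     1.6404]
x = (I − A)⁻¹ d = adj(I−A)·d / det(I−A), with det(I−A) = 0.484625:
  x_1 = (0.5575·160 + 0.2000·170 + 0.0875·120) / 0.484625 = 133.70 / 0.484625 ≈ 275.88
  x_2 = (0.1800·160 + 0.7600·170 + 0.3325·120) / 0.484625 = 197.90 / 0.484625 ≈ 408.36
  x_3 = (0.3575·160 + 0.4325·170 + 0.7950·120) / 0.484625 = 226.125 / 0.484625 ≈ 466.60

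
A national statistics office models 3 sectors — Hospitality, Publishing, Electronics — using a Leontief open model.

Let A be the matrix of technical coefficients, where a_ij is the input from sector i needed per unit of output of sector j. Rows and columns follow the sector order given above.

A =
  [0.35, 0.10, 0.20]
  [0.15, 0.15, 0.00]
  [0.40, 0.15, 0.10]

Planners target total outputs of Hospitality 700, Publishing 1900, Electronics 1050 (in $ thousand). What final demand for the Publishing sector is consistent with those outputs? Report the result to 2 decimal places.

I − A =
  [   0.65    -0.10    -0.20]
  [  -0.15     0.85     0.00]
  [  -0.40    -0.15     0.90]
d = (I − A) x:
  d_H = (+0.65)·700 + (-0.10)·1900 + (-0.20)·1050 = 55.00
  d_P = (-0.15)·700 + (+0.85)·1900 + (+0.00)·1050 = 1510.00
  d_E = (-0.40)·700 + (-0.15)·1900 + (+0.90)·1050 = 380.00

d_P = 1510.00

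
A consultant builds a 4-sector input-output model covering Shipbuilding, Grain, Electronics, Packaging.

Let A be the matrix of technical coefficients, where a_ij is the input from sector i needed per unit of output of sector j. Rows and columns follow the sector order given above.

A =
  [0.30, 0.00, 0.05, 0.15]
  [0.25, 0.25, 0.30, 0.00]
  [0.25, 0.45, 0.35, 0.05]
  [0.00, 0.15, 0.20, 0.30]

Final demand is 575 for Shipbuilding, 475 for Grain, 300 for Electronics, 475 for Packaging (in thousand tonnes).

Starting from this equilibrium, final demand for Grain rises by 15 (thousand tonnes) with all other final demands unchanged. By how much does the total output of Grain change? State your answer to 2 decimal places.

Δx_2 = 31.42

I − A =
  [   0.70     0.00    -0.05    -0.15]
  [  -0.25     0.75    -0.30     0.00]
  [  -0.25    -0.45     0.65    -0.05]
  [   0.00    -0.15    -0.20     0.70]
Compute the cofactors C_ij = (−1)^(i+j)·(3×3 minor ij) of I−A; the adjugate is their transpose:
adj(I−A) = Cᵀ =
  [ 0.237000   0.044250   0.055500   0.054750]
  [ 0.163750   0.295250   0.163250   0.046750]
  [ 0.211875   0.231375   0.361875   0.071250]
  [ 0.095625   0.129375   0.138375   0.231750]
det(I−A) = Σ_j (I−A)_1j·C_1j = (0.70)(0.237000) + (0.00)(0.163750) + (-0.05)(0.211875) + (-0.15)(0.095625) = 0.1409625
(I − A)⁻¹ = adj(I−A) / det(I−A) ≈
  [   1.6813     0.3139     0.3937     0.3884]
  [   1.1617     2.0945     1.1581     0.3316]
  [   1.5031     1.6414     2.5672     0.5055]
  [   0.6784     0.9178     0.9816     1.6441]
Δx = (I − A)⁻¹ Δd with Δd having +15 in the Grain component and 0 elsewhere.
So Δx_2 = L_22 · (+15), where L_22 = adj(I−A)_22 / det(I−A) = 0.295250 / 0.1409625.
Δx_2 = 0.295250 × (+15) / 0.1409625 = 4.42875 / 0.1409625 ≈ 31.42.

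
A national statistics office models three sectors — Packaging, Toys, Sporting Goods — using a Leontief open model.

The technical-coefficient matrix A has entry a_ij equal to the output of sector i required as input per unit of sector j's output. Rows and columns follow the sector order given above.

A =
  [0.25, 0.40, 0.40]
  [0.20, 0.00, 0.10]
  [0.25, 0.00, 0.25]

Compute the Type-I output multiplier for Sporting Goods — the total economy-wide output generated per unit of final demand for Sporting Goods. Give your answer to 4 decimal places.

m_S = 3.2229

I − A =
  [   0.75    -0.40    -0.40]
  [  -0.20     1.00    -0.10]
  [  -0.25     0.00     0.75]
Cofactors of I−A, C_ij = (−1)^(i+j)·(minor ij) (rows/columns in the sector order above):
  C_11 = (1.00)(0.75) − (-0.10)(0.00) = 0.7500
  C_12 = −[(-0.20)(0.75) − (-0.10)(-0.25)] = 0.1750
  C_13 = (-0.20)(0.00) − (1.00)(-0.25) = 0.2500
  C_21 = −[(-0.40)(0.75) − (-0.40)(0.00)] = 0.3000
  C_22 = (0.75)(0.75) − (-0.40)(-0.25) = 0.4625
  C_23 = −[(0.75)(0.00) − (-0.40)(-0.25)] = 0.1000
  C_31 = (-0.40)(-0.10) − (-0.40)(1.00) = 0.4400
  C_32 = −[(0.75)(-0.10) − (-0.40)(-0.20)] = 0.1550
  C_33 = (0.75)(1.00) − (-0.40)(-0.20) = 0.6700
det(I−A) = Σ_j (I−A)_1j·C_1j = (0.75)(0.7500) + (-0.40)(0.1750) + (-0.40)(0.2500) = 0.3925
adj(I−A) = Cᵀ =
  [ 0.7500   0.3000   0.4400]
  [ 0.1750   0.4625   0.1550]
  [ 0.2500   0.1000   0.6700]
(I − A)⁻¹ = adj(I−A) / det(I−A) ≈
  [   1.91083     0.76433     1.12102]
  [   0.44586     1.17834     0.39490]
  [   0.63694     0.25478     1.70701]
The output multiplier for sector j is the column-j sum of the Leontief inverse (I − A)⁻¹ = adj(I−A) / det(I−A).
Column S of adj(I−A): (0.4400, 0.1550, 0.6700); det(I−A) = 0.3925.
m_S = (0.4400 + 0.1550 + 0.6700) / 0.3925 = 1.265 / 0.3925 ≈ 3.2229.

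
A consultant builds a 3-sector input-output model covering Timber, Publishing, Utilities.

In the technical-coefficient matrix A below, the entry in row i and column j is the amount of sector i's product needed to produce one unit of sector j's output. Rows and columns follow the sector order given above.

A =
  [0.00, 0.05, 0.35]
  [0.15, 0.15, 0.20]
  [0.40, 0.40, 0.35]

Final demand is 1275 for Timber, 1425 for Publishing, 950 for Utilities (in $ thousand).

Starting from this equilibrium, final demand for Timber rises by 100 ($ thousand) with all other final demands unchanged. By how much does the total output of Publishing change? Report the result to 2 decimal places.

I − A =
  [   1.00    -0.05    -0.35]
  [  -0.15     0.85    -0.20]
  [  -0.40    -0.40     0.65]
Cofactors of I−A, C_ij = (−1)^(i+j)·(minor ij) (rows/columns in the sector order above):
  C_11 = (0.85)(0.65) − (-0.20)(-0.40) = 0.4725
  C_12 = −[(-0.15)(0.65) − (-0.20)(-0.40)] = 0.1775
  C_13 = (-0.15)(-0.40) − (0.85)(-0.40) = 0.4000
  C_21 = −[(-0.05)(0.65) − (-0.35)(-0.40)] = 0.1725
  C_22 = (1.00)(0.65) − (-0.35)(-0.40) = 0.5100
  C_23 = −[(1.00)(-0.40) − (-0.05)(-0.40)] = 0.4200
  C_31 = (-0.05)(-0.20) − (-0.35)(0.85) = 0.3075
  C_32 = −[(1.00)(-0.20) − (-0.35)(-0.15)] = 0.2525
  C_33 = (1.00)(0.85) − (-0.05)(-0.15) = 0.8425
det(I−A) = Σ_j (I−A)_1j·C_1j = (1.00)(0.4725) + (-0.05)(0.1775) + (-0.35)(0.4000) = 0.323625
adj(I−A) = Cᵀ =
  [ 0.4725   0.1725   0.3075]
  [ 0.1775   0.5100   0.2525]
  [ 0.4000   0.4200   0.8425]
(I − A)⁻¹ = adj(I−A) / det(I−A) ≈
  [   1.4600     0.5330     0.9502]
  [   0.5485     1.5759     0.7802]
  [   1.2360     1.2978     2.6033]
Δx = (I − A)⁻¹ Δd with Δd having +100 in the Timber component and 0 elsewhere.
So Δx_P = L_PT · (+100), where L_PT = adj(I−A)_PT / det(I−A) = 0.1775 / 0.323625.
Δx_P = 0.1775 × (+100) / 0.323625 = 17.75 / 0.323625 ≈ 54.85.

Δx_P = 54.85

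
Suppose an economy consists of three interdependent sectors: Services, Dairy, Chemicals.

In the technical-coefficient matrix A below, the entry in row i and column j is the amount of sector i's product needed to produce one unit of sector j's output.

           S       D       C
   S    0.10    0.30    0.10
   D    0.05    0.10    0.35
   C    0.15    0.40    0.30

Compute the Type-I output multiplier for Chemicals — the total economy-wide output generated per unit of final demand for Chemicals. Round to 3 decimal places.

I − A =
  [   0.90    -0.30    -0.10]
  [  -0.05     0.90    -0.35]
  [  -0.15    -0.40     0.70]
Cofactors of I−A, C_ij = (−1)^(i+j)·(minor ij) (rows/columns in the sector order above):
  C_11 = (0.90)(0.70) − (-0.35)(-0.40) = 0.4900
  C_12 = −[(-0.05)(0.70) − (-0.35)(-0.15)] = 0.0875
  C_13 = (-0.05)(-0.40) − (0.90)(-0.15) = 0.1550
  C_21 = −[(-0.30)(0.70) − (-0.10)(-0.40)] = 0.2500
  C_22 = (0.90)(0.70) − (-0.10)(-0.15) = 0.6150
  C_23 = −[(0.90)(-0.40) − (-0.30)(-0.15)] = 0.4050
  C_31 = (-0.30)(-0.35) − (-0.10)(0.90) = 0.1950
  C_32 = −[(0.90)(-0.35) − (-0.10)(-0.05)] = 0.3200
  C_33 = (0.90)(0.90) − (-0.30)(-0.05) = 0.7950
det(I−A) = Σ_j (I−A)_1j·C_1j = (0.90)(0.4900) + (-0.30)(0.0875) + (-0.10)(0.1550) = 0.39925
adj(I−A) = Cᵀ =
  [ 0.4900   0.2500   0.1950]
  [ 0.0875   0.6150   0.3200]
  [ 0.1550   0.4050   0.7950]
(I − A)⁻¹ = adj(I−A) / det(I−A) ≈
  [   1.2273     0.6262     0.4884]
  [   0.2192     1.5404     0.8015]
  [   0.3882     1.0144     1.9912]
The output multiplier for sector j is the column-j sum of the Leontief inverse (I − A)⁻¹ = adj(I−A) / det(I−A).
Column C of adj(I−A): (0.1950, 0.3200, 0.7950); det(I−A) = 0.39925.
m_C = (0.1950 + 0.3200 + 0.7950) / 0.39925 = 1.31 / 0.39925 ≈ 3.281.

m_C = 3.281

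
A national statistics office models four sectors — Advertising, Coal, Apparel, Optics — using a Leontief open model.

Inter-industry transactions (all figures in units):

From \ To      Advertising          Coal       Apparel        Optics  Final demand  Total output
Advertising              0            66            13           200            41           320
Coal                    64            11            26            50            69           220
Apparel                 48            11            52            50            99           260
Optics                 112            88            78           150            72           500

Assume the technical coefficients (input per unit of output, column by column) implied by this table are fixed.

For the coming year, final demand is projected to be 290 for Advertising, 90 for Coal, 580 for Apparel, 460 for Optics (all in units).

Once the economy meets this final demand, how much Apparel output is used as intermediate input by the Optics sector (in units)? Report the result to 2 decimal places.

Technical coefficients a_ij = z_ij / X_j:
  a_11 = 0/320 = 0.00, a_21 = 64/320 = 0.20, a_31 = 48/320 = 0.15, a_41 = 112/320 = 0.35
  a_12 = 66/220 = 0.30, a_22 = 11/220 = 0.05, a_32 = 11/220 = 0.05, a_42 = 88/220 = 0.40
  a_13 = 13/260 = 0.05, a_23 = 26/260 = 0.10, a_33 = 52/260 = 0.20, a_43 = 78/260 = 0.30
  a_14 = 200/500 = 0.40, a_24 = 50/500 = 0.10, a_34 = 50/500 = 0.10, a_44 = 150/500 = 0.30
I − A =
  [   1.00    -0.30    -0.05    -0.40]
  [  -0.20     0.95    -0.10    -0.10]
  [  -0.15    -0.05     0.80    -0.10]
  [  -0.35    -0.40    -0.30     0.70]
Compute the cofactors C_ij = (−1)^(i+j)·(3×3 minor ij) of I−A; the adjugate is their transpose:
adj(I−A) = Cᵀ =
  [ 0.462500   0.296750   0.191250   0.334000]
  [ 0.152500   0.393000   0.118750   0.160250]
  [ 0.143750   0.134000   0.407500   0.159500]
  [ 0.380000   0.430375   0.338125   0.694875]
det(I−A) = Σ_j (I−A)_1j·C_1j = (1.00)(0.462500) + (-0.30)(0.152500) + (-0.05)(0.143750) + (-0.40)(0.380000) = 0.2575625
(I − A)⁻¹ = adj(I−A) / det(I−A) ≈
  [   1.7957     1.1521     0.7425     1.2968]
  [   0.5921     1.5258     0.4611     0.6222]
  [   0.5581     0.5203     1.5821     0.6193]
  [   1.4754     1.6710     1.3128     2.6979]
First solve x = (I − A)⁻¹ d = adj(I−A)·d / det(I−A); in particular x_4 = (0.380000·290 + 0.430375·90 + 0.338125·580 + 0.694875·460) / 0.2575625 = 664.68875 / 0.2575625 ≈ 2580.6892.
Intermediate flow from 3 to 4: z_34 = a_34 · x_4 = 0.10 × 664.68875 / 0.2575625 = 66.468875 / 0.2575625 ≈ 258.07.

z_34 = 258.07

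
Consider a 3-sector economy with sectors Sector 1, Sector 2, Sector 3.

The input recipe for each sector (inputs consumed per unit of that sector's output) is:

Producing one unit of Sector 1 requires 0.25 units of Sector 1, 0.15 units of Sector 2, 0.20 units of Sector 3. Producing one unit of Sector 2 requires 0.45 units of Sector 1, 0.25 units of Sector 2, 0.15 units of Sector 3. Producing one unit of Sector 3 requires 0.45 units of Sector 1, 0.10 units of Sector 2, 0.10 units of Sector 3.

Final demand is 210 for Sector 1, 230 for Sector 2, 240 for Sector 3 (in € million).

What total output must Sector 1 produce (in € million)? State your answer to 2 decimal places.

x_1 = 975.40

I − A =
  [   0.75    -0.45    -0.45]
  [  -0.15     0.75    -0.10]
  [  -0.20    -0.15     0.90]
Cofactors of I−A, C_ij = (−1)^(i+j)·(minor ij) (rows/columns in the sector order above):
  C_11 = (0.75)(0.90) − (-0.10)(-0.15) = 0.6600
  C_12 = −[(-0.15)(0.90) − (-0.10)(-0.20)] = 0.1550
  C_13 = (-0.15)(-0.15) − (0.75)(-0.20) = 0.1725
  C_21 = −[(-0.45)(0.90) − (-0.45)(-0.15)] = 0.4725
  C_22 = (0.75)(0.90) − (-0.45)(-0.20) = 0.5850
  C_23 = −[(0.75)(-0.15) − (-0.45)(-0.20)] = 0.2025
  C_31 = (-0.45)(-0.10) − (-0.45)(0.75) = 0.3825
  C_32 = −[(0.75)(-0.10) − (-0.45)(-0.15)] = 0.1425
  C_33 = (0.75)(0.75) − (-0.45)(-0.15) = 0.4950
det(I−A) = Σ_j (I−A)_1j·C_1j = (0.75)(0.6600) + (-0.45)(0.1550) + (-0.45)(0.1725) = 0.347625
adj(I−A) = Cᵀ =
  [ 0.6600   0.4725   0.3825]
  [ 0.1550   0.5850   0.1425]
  [ 0.1725   0.2025   0.4950]
(I − A)⁻¹ = adj(I−A) / det(I−A) ≈
  [   1.8986     1.3592     1.1003]
  [   0.4459     1.6828     0.4099]
  [   0.4962     0.5825     1.4239]
x = (I − A)⁻¹ d = adj(I−A)·d / det(I−A), with det(I−A) = 0.347625:
  x_1 = (0.6600·210 + 0.4725·230 + 0.3825·240) / 0.347625 = 339.075 / 0.347625 ≈ 975.40
  x_2 = (0.1550·210 + 0.5850·230 + 0.1425·240) / 0.347625 = 201.30 / 0.347625 ≈ 579.07
  x_3 = (0.1725·210 + 0.2025·230 + 0.4950·240) / 0.347625 = 201.60 / 0.347625 ≈ 579.94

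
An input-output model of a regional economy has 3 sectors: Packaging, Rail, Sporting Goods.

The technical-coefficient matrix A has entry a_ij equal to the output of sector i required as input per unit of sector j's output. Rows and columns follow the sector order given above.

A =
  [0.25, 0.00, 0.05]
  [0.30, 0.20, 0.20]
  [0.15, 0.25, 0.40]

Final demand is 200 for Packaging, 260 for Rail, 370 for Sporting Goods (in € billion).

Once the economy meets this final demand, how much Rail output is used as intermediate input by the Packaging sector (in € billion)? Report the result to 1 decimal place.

I − A =
  [   0.75     0.00    -0.05]
  [  -0.30     0.80    -0.20]
  [  -0.15    -0.25     0.60]
Cofactors of I−A, C_ij = (−1)^(i+j)·(minor ij) (rows/columns in the sector order above):
  C_11 = (0.80)(0.60) − (-0.20)(-0.25) = 0.4300
  C_12 = −[(-0.30)(0.60) − (-0.20)(-0.15)] = 0.2100
  C_13 = (-0.30)(-0.25) − (0.80)(-0.15) = 0.1950
  C_21 = −[(0.00)(0.60) − (-0.05)(-0.25)] = 0.0125
  C_22 = (0.75)(0.60) − (-0.05)(-0.15) = 0.4425
  C_23 = −[(0.75)(-0.25) − (0.00)(-0.15)] = 0.1875
  C_31 = (0.00)(-0.20) − (-0.05)(0.80) = 0.0400
  C_32 = −[(0.75)(-0.20) − (-0.05)(-0.30)] = 0.1650
  C_33 = (0.75)(0.80) − (0.00)(-0.30) = 0.6000
det(I−A) = Σ_j (I−A)_1j·C_1j = (0.75)(0.4300) + (0.00)(0.2100) + (-0.05)(0.1950) = 0.31275
adj(I−A) = Cᵀ =
  [ 0.4300   0.0125   0.0400]
  [ 0.2100   0.4425   0.1650]
  [ 0.1950   0.1875   0.6000]
(I − A)⁻¹ = adj(I−A) / det(I−A) ≈
  [   1.3749     0.0400     0.1279]
  [   0.6715     1.4149     0.5276]
  [   0.6235     0.5995     1.9185]
First solve x = (I − A)⁻¹ d = adj(I−A)·d / det(I−A); in particular x_1 = (0.4300·200 + 0.0125·260 + 0.0400·370) / 0.31275 = 104.05 / 0.31275 ≈ 332.694.
Intermediate flow from 2 to 1: z_21 = a_21 · x_1 = 0.30 × 104.05 / 0.31275 = 31.215 / 0.31275 ≈ 99.8.

z_21 = 99.8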